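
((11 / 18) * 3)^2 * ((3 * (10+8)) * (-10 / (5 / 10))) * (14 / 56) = -1815 / 2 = -907.50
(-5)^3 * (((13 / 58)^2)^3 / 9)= -603351125 / 342618232896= -0.00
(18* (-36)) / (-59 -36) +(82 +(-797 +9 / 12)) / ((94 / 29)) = -7627387 / 35720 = -213.53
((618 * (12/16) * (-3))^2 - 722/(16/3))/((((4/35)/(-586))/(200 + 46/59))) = -939461446256235/472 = -1990384420034.40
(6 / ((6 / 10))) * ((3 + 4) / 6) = 35 / 3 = 11.67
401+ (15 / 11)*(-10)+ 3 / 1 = 4294 / 11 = 390.36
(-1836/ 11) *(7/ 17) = -68.73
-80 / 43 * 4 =-320 / 43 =-7.44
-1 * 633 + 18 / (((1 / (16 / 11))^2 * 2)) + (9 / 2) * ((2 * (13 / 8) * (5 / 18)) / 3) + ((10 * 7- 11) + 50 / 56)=-22471045 / 40656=-552.71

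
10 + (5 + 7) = 22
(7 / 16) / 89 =7 / 1424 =0.00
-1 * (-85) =85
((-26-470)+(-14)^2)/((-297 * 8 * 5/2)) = 5/99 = 0.05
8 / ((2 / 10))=40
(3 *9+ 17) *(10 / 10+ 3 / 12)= 55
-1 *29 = -29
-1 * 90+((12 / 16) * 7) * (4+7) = -32.25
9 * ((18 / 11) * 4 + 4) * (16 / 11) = 16704 / 121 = 138.05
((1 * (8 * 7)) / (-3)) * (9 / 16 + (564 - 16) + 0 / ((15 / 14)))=-61439 / 6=-10239.83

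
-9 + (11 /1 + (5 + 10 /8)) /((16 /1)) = -507 /64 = -7.92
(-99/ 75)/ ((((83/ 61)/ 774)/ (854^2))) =-547623877.39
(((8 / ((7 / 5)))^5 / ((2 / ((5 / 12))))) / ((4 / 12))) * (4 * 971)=248576000000 / 16807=14790027.96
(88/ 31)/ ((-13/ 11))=-968/ 403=-2.40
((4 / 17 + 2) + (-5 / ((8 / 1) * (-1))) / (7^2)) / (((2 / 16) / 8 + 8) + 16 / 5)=0.20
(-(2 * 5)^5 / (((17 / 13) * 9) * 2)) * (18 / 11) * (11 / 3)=-25490.20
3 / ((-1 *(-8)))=3 / 8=0.38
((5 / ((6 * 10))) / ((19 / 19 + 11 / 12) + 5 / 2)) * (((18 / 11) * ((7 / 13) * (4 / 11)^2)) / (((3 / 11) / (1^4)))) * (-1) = -672 / 83369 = -0.01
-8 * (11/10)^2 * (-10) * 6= 2904/5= 580.80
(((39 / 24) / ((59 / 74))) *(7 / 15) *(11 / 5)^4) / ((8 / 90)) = 147888741 / 590000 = 250.66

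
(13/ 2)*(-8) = -52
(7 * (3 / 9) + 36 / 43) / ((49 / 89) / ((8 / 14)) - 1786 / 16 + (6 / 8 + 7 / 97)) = -28247176 / 978586905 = -0.03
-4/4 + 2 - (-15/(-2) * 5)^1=-73/2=-36.50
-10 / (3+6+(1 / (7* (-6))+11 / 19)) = -1596 / 1525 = -1.05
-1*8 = -8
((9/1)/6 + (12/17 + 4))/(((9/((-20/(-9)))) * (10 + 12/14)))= 7385/52326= 0.14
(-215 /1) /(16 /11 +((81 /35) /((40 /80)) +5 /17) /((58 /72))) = -1407175 /49516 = -28.42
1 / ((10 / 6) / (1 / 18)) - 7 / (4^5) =407 / 15360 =0.03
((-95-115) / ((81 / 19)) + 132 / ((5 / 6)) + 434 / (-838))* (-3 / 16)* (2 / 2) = -6144251 / 301680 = -20.37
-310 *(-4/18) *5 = 3100/9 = 344.44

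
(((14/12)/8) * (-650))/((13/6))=-175/4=-43.75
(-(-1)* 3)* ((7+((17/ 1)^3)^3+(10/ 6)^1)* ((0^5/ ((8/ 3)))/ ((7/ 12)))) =0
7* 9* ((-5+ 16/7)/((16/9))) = -1539/16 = -96.19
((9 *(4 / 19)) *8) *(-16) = -4608 / 19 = -242.53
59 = 59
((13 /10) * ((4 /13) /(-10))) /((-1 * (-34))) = -1 /850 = -0.00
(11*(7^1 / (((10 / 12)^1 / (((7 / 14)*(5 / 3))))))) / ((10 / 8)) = 308 / 5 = 61.60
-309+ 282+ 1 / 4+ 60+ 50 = 333 / 4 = 83.25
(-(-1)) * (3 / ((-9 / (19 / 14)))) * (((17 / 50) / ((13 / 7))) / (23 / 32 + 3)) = -152 / 6825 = -0.02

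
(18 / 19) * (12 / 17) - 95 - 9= -33376 / 323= -103.33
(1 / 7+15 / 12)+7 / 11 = 625 / 308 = 2.03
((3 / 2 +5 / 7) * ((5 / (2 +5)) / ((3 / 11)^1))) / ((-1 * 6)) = -1705 / 1764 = -0.97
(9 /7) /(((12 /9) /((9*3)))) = 729 /28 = 26.04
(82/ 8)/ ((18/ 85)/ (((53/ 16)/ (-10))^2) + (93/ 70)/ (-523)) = 35838865265/ 6739073142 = 5.32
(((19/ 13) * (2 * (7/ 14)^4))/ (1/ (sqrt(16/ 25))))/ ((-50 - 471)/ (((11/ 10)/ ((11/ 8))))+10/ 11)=-418/ 1859975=-0.00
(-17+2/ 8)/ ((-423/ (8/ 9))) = 134/ 3807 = 0.04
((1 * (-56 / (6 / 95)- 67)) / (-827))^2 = 8185321 / 6155361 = 1.33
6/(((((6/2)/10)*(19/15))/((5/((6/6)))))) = 1500/19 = 78.95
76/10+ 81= 443/5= 88.60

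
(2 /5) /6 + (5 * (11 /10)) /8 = 181 /240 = 0.75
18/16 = 9/8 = 1.12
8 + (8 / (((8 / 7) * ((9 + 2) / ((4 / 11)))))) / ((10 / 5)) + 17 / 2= 4021 / 242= 16.62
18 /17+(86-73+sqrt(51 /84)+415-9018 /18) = -1223 /17+sqrt(119) /14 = -71.16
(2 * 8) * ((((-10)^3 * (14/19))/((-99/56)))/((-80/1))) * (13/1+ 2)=-784000/627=-1250.40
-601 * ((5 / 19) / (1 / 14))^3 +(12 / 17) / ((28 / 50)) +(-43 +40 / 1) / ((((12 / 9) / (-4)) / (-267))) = -26491367213 / 816221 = -32456.12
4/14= 2/7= 0.29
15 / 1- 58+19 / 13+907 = 11251 / 13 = 865.46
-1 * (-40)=40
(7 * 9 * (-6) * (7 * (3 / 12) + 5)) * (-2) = 5103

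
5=5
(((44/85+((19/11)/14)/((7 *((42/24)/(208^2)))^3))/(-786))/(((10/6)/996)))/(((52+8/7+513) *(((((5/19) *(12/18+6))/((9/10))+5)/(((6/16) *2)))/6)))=-1603764078193723548634452/339315346860846125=-4726470.80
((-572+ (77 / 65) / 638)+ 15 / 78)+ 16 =-1047694 / 1885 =-555.81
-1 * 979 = -979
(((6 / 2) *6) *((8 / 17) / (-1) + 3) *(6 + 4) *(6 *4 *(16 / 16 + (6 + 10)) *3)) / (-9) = -61920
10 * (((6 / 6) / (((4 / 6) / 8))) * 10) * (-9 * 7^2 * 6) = -3175200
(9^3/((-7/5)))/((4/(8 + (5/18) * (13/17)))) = -145395/136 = -1069.08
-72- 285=-357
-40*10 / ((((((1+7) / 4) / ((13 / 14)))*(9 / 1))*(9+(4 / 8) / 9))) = -2600 / 1141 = -2.28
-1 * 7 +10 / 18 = -58 / 9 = -6.44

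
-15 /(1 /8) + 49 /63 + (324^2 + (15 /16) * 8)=1887557 /18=104864.28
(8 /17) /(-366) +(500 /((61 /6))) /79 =152684 /245769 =0.62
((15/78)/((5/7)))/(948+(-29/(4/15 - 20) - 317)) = 1036/2433743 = 0.00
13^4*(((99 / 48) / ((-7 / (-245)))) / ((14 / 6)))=14137695 / 16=883605.94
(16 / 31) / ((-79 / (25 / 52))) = -100 / 31837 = -0.00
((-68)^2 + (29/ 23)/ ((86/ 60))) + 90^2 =12584906/ 989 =12724.88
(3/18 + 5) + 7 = 73/6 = 12.17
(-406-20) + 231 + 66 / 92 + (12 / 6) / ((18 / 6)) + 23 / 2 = -12566 / 69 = -182.12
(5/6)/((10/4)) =1/3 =0.33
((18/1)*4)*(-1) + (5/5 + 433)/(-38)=-1585/19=-83.42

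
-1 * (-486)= 486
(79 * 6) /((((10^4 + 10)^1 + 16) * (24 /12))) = 79 /3342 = 0.02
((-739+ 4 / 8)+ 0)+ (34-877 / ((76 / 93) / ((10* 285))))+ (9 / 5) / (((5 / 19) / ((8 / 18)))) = -3059238.96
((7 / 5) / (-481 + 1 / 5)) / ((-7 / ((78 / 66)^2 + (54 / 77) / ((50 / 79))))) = 26519 / 25452350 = 0.00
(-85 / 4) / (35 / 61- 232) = 5185 / 56468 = 0.09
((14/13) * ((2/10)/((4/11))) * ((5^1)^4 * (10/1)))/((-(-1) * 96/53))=2550625/1248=2043.77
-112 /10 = -56 /5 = -11.20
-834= -834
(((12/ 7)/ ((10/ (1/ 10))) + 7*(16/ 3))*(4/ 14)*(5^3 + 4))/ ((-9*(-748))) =843187/ 4123350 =0.20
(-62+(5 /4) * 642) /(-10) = -74.05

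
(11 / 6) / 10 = 11 / 60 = 0.18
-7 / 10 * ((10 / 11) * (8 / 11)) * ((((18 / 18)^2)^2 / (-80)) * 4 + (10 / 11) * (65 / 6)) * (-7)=633766 / 19965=31.74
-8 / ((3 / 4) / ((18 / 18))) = -32 / 3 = -10.67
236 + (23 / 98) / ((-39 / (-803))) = 920461 / 3822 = 240.83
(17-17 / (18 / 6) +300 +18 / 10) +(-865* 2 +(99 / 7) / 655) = -19488704 / 13755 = -1416.85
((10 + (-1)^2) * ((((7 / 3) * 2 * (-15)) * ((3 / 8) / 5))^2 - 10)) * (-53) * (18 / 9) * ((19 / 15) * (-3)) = 3112637 / 40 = 77815.92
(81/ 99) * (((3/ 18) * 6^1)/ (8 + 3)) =9/ 121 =0.07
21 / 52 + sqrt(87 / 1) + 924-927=6.73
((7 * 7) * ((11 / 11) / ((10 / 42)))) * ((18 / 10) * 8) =74088 / 25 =2963.52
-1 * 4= -4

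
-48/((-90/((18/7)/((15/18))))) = 288/175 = 1.65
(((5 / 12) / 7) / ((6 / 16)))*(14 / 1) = 20 / 9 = 2.22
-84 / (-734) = 0.11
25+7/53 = 1332/53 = 25.13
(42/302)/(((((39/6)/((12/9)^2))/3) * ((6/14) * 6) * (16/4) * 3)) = 196/53001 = 0.00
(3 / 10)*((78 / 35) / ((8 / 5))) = 117 / 280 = 0.42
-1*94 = -94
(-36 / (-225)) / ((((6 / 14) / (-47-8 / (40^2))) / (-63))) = 1381947 / 1250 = 1105.56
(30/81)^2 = 100/729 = 0.14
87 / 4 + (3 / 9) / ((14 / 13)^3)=181243 / 8232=22.02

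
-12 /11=-1.09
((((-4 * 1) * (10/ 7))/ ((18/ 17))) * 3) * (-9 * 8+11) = 20740/ 21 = 987.62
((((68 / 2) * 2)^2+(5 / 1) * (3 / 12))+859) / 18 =21937 / 72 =304.68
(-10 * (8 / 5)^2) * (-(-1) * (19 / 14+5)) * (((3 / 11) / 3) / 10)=-1.48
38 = 38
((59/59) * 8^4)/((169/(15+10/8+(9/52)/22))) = 9522688/24167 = 394.04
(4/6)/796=1/1194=0.00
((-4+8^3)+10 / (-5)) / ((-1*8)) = -253 / 4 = -63.25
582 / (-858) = -97 / 143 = -0.68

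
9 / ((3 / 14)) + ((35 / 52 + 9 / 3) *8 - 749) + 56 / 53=-466149 / 689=-676.56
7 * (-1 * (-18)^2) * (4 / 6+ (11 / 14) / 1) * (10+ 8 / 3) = -41724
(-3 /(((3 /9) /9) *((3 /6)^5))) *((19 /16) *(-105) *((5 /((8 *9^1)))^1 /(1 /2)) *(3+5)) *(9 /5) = 646380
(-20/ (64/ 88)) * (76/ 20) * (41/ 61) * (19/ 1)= -162811/ 122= -1334.52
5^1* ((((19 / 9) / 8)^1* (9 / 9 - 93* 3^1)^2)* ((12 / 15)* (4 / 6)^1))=1468396 / 27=54385.04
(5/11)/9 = 5/99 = 0.05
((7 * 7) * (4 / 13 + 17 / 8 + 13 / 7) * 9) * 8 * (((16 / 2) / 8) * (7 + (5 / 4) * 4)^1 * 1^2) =2360988 / 13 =181614.46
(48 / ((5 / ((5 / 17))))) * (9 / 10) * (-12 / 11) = -2592 / 935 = -2.77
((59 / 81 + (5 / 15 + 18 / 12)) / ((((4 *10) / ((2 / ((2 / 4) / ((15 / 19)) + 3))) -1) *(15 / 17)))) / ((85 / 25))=83 / 6966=0.01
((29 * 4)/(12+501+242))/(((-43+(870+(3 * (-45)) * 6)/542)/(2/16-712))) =8951401/3510146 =2.55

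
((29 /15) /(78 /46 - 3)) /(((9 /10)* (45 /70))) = -9338 /3645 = -2.56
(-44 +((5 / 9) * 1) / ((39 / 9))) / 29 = -1.51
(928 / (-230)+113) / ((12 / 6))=12531 / 230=54.48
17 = 17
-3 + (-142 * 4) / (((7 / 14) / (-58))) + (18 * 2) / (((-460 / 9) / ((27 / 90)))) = 65884.79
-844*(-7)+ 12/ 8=11819/ 2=5909.50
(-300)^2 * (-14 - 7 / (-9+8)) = -630000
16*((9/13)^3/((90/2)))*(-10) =-2592/2197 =-1.18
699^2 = 488601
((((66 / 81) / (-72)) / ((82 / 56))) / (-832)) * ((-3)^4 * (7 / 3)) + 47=14429915 / 307008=47.00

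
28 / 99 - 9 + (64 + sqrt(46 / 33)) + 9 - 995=-92141 / 99 + sqrt(1518) / 33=-929.54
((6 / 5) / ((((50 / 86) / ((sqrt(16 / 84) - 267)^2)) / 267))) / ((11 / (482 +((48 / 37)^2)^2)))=31235699910780028068 / 18038799625 - 22283300483485488 * sqrt(21) / 18038799625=1725923323.44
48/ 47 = 1.02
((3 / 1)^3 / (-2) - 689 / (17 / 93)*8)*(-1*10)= 5128455 / 17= 301673.82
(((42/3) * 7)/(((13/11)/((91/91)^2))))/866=539/5629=0.10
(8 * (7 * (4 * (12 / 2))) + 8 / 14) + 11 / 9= 84785 / 63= 1345.79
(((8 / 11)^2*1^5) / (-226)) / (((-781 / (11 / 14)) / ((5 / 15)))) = 0.00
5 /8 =0.62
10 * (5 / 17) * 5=250 / 17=14.71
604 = 604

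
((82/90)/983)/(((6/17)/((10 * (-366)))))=-9.61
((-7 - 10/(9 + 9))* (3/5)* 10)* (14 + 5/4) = -691.33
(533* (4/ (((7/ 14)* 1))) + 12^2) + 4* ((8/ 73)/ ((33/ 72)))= 3540392/ 803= 4408.96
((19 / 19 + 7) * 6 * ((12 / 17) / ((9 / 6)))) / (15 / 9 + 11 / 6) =768 / 119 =6.45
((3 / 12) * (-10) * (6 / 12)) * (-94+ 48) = 115 / 2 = 57.50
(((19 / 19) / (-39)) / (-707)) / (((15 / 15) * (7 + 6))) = 1 / 358449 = 0.00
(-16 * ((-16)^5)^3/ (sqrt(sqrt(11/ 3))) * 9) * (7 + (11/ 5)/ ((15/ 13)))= 36967275123713941438464 * 11^(3/ 4) * 3^(1/ 4)/ 275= 1068586229814185499450.56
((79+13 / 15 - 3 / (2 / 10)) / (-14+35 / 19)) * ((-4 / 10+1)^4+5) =-8467046 / 309375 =-27.37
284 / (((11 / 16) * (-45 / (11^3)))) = -549824 / 45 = -12218.31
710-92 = 618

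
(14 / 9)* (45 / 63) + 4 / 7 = 106 / 63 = 1.68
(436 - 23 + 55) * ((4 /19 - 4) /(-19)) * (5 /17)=168480 /6137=27.45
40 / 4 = 10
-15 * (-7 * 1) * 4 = 420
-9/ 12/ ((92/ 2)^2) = -3/ 8464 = -0.00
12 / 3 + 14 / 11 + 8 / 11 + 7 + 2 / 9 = 119 / 9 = 13.22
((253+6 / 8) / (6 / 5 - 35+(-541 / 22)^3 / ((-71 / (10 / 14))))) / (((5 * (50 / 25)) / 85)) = 57071516425 / 3064153061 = 18.63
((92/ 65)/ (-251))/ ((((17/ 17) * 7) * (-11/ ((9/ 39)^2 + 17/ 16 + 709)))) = 0.05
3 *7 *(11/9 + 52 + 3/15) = 16828/15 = 1121.87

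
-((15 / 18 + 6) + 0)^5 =-115856201 / 7776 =-14899.20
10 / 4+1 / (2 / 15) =10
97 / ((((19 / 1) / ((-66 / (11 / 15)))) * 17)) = -8730 / 323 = -27.03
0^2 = 0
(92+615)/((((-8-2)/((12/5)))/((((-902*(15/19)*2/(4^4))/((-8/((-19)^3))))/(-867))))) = -345322131/369920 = -933.50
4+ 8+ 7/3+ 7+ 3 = 73/3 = 24.33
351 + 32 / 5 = 1787 / 5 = 357.40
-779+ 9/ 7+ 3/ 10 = -54419/ 70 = -777.41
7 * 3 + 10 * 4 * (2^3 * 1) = 341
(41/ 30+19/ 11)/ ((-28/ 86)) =-43903/ 4620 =-9.50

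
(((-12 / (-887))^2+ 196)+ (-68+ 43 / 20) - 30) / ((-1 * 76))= -1575901187 / 1195888880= -1.32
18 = 18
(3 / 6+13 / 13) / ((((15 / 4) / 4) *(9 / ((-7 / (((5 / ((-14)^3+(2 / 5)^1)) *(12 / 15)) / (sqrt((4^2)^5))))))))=196661248 / 225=874049.99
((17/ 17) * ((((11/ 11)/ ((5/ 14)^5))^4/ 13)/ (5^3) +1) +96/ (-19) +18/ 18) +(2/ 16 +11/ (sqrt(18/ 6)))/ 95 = 11 * sqrt(3)/ 285 +12717502948594248089160677/ 23555755615234375000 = 539889.47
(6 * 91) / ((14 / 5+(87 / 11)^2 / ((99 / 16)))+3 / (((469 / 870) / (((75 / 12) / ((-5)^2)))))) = 38.18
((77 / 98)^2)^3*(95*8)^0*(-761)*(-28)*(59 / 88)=7231028849 / 2151296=3361.24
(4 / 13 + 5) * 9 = 621 / 13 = 47.77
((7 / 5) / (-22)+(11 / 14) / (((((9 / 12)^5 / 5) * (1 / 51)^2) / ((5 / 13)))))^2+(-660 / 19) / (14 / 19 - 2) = 20034710507532574351 / 73045872900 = 274275735.40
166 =166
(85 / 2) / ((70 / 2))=17 / 14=1.21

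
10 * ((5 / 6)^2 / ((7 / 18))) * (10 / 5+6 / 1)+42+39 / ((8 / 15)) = 14447 / 56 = 257.98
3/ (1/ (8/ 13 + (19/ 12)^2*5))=24617/ 624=39.45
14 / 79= 0.18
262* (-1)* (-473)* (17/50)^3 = 304424219/62500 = 4870.79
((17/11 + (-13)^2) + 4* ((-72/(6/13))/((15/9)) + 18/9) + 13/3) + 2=-189.52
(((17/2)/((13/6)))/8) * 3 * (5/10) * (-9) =-1377/208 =-6.62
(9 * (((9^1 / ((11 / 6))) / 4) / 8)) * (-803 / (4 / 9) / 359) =-159651 / 22976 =-6.95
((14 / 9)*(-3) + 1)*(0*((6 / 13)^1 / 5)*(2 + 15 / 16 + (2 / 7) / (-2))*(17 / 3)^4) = 0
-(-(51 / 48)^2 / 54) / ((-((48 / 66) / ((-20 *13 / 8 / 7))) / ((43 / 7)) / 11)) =97738355 / 10838016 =9.02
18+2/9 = 18.22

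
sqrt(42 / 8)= 2.29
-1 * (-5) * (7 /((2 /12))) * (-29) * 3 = -18270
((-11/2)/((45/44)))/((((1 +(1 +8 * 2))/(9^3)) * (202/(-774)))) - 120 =360843/505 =714.54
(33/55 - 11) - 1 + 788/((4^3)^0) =3883/5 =776.60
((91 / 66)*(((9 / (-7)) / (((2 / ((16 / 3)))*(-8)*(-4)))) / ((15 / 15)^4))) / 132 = -13 / 11616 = -0.00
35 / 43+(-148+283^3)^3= 500654204414216054535752 / 43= 11643121032888745454319.81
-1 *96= -96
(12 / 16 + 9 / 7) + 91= 93.04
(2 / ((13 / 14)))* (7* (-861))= -168756 / 13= -12981.23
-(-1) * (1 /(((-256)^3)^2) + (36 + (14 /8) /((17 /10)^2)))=2977723778622030113 /81346268269379584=36.61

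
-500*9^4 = -3280500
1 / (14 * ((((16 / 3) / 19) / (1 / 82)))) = 57 / 18368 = 0.00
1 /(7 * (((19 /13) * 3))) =13 /399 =0.03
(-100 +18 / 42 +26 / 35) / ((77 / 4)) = -13836 / 2695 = -5.13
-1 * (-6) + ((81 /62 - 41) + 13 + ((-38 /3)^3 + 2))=-3433357 /1674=-2050.99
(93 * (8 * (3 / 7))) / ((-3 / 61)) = -45384 / 7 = -6483.43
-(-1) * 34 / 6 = 17 / 3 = 5.67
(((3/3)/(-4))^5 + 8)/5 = 8191/5120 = 1.60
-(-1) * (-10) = -10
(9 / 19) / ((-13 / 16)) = -144 / 247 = -0.58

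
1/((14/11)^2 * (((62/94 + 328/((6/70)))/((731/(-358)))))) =-0.00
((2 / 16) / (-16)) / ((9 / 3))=-1 / 384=-0.00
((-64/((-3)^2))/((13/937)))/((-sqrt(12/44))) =59968 * sqrt(33)/351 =981.45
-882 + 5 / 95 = -16757 / 19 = -881.95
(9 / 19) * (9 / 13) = 81 / 247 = 0.33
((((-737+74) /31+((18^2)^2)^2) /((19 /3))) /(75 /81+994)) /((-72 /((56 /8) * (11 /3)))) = -78913937531583 /126578456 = -623438.93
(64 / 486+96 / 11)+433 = 1181089 / 2673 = 441.86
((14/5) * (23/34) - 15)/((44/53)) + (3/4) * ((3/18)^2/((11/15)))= -235743/14960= -15.76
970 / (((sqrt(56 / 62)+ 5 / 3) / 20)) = 9021000 / 523 -349200 * sqrt(217) / 523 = 7412.93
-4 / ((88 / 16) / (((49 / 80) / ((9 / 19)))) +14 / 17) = -31654 / 40177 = -0.79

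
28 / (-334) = -0.08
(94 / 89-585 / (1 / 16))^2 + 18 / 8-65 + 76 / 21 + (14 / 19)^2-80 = 21038728767745681 / 240196404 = 87589690.84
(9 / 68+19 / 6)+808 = 165505 / 204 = 811.30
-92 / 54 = -46 / 27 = -1.70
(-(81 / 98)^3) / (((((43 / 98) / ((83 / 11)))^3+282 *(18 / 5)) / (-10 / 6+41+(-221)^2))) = -74266592310133245 / 2731707542246989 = -27.19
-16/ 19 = -0.84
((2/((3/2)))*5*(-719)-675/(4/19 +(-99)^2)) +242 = -2542727317/558669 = -4551.40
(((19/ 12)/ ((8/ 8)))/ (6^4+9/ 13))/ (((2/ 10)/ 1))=1235/ 202284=0.01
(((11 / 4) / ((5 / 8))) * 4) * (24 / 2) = 1056 / 5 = 211.20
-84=-84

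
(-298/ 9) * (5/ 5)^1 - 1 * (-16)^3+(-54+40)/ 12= 4061.72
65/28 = 2.32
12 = 12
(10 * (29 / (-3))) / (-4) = 145 / 6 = 24.17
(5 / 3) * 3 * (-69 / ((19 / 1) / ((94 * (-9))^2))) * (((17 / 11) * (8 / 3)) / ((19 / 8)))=-89550385920 / 3971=-22551091.90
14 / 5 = 2.80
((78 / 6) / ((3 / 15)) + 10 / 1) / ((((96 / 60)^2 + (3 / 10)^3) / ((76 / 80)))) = 71250 / 2587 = 27.54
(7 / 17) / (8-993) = -7 / 16745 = -0.00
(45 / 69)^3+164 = 1998763 / 12167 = 164.28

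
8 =8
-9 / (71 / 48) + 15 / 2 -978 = -138675 / 142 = -976.58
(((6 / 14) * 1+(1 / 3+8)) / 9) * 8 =1472 / 189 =7.79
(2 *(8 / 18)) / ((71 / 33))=88 / 213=0.41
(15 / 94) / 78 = 0.00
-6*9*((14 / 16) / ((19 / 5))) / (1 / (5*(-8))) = 9450 / 19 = 497.37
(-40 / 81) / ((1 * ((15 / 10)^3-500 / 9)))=0.01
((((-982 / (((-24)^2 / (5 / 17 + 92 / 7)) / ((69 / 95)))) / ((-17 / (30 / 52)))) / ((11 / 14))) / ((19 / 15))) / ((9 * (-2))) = -2315065 / 73447616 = -0.03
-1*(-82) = 82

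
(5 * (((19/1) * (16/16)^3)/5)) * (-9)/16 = -171/16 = -10.69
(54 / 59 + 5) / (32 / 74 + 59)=12913 / 129741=0.10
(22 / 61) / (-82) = -11 / 2501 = -0.00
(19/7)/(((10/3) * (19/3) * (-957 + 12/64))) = -8/59535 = -0.00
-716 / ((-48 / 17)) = 3043 / 12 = 253.58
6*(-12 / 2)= -36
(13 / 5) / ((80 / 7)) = 91 / 400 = 0.23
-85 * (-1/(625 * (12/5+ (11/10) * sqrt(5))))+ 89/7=374 * sqrt(5)/725+ 58813/5075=12.74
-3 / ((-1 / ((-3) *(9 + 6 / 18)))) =-84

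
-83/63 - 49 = -3170/63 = -50.32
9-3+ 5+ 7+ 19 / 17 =325 / 17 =19.12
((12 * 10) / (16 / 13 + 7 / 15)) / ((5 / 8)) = 37440 / 331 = 113.11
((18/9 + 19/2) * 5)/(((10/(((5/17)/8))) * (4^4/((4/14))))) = 115/487424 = 0.00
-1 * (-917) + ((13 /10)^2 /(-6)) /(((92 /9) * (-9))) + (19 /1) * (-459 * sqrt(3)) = 50618569 /55200-8721 * sqrt(3) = -14188.21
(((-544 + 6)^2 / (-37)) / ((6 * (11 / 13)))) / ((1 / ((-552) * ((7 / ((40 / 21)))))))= 6360966066 / 2035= 3125781.85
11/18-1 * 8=-133/18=-7.39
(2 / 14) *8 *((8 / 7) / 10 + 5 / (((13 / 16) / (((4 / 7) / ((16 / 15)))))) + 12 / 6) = 19696 / 3185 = 6.18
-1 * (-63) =63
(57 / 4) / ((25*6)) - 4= -781 / 200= -3.90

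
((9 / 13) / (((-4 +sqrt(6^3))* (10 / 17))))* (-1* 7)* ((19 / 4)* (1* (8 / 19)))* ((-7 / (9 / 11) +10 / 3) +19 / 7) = 1343 / 1625 +4029* sqrt(6) / 3250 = 3.86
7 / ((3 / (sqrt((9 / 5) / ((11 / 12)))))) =14* sqrt(165) / 55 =3.27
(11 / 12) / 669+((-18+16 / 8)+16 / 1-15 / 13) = -120277 / 104364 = -1.15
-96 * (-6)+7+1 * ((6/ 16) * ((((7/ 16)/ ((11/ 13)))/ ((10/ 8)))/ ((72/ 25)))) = 4925639/ 8448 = 583.05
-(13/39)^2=-1/9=-0.11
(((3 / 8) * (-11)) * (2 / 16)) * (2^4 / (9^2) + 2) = -979 / 864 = -1.13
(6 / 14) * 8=24 / 7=3.43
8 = 8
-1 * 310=-310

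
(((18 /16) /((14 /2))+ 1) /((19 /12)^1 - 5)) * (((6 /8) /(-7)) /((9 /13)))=845 /16072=0.05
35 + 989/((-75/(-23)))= 25372/75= 338.29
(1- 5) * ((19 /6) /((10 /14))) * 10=-177.33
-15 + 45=30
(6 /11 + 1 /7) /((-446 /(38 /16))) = -1007 /274736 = -0.00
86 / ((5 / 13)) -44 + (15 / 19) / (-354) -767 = -6584779 / 11210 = -587.40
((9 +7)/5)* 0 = 0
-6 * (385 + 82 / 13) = -30522 / 13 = -2347.85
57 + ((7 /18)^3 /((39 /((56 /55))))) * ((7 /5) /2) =891328657 /15637050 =57.00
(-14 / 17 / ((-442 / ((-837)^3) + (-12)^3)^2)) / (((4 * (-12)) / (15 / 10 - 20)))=-29684603837106960777 / 279260253489240675244025408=-0.00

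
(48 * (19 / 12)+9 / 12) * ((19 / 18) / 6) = 5833 / 432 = 13.50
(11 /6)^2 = 121 /36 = 3.36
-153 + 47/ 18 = -2707/ 18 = -150.39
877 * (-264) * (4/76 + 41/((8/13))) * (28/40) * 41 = -443063100.24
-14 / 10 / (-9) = 0.16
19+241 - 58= 202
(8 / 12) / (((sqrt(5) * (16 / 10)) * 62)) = sqrt(5) / 744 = 0.00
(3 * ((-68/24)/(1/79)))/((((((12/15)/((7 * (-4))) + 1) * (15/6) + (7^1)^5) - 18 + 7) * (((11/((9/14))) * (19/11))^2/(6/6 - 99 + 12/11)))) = 3410667/769087396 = 0.00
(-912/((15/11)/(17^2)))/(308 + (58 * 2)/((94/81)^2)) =-2134812944/4353205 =-490.40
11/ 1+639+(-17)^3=-4263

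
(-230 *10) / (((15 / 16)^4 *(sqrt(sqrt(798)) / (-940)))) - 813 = -813 + 566755328 *798^(3 / 4) / 161595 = 525773.67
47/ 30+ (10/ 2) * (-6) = -853/ 30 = -28.43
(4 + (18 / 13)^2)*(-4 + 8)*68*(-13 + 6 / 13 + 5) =-26656000 / 2197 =-12132.91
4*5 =20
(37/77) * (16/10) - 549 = -211069/385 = -548.23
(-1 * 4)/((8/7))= -7/2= -3.50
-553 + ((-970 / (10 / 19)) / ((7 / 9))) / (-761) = -2929244 / 5327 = -549.89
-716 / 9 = -79.56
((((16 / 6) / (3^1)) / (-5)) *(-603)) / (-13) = -536 / 65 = -8.25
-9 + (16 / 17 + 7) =-1.06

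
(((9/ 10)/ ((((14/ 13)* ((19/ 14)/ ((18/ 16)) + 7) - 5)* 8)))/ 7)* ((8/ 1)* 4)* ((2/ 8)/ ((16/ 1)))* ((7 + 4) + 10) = 3159/ 71840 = 0.04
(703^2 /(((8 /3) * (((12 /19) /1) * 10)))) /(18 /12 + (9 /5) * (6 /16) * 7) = 9389971 /1992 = 4713.84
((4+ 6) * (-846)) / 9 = -940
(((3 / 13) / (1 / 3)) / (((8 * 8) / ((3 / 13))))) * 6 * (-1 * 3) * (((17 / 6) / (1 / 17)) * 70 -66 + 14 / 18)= -401733 / 2704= -148.57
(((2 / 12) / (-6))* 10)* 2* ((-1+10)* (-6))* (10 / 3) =100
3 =3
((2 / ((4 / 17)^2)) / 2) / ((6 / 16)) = 289 / 6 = 48.17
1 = 1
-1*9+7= -2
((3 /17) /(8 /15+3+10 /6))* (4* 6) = 180 /221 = 0.81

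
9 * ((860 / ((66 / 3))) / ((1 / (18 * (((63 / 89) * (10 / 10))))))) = 4388580 / 979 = 4482.72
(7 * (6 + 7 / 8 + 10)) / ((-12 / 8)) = -315 / 4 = -78.75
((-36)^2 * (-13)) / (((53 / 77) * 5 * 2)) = -648648 / 265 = -2447.73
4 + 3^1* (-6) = -14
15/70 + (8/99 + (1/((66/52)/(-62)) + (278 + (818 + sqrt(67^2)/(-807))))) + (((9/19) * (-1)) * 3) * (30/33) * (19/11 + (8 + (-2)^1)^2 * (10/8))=76909176475/77922306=987.00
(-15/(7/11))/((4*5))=-33/28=-1.18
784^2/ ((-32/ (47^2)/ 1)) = -42430472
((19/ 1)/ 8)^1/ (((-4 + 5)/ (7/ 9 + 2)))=6.60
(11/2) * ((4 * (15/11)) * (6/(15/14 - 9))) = -840/37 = -22.70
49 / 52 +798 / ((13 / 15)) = 47929 / 52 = 921.71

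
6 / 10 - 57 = -56.40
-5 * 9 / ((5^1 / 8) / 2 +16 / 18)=-6480 / 173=-37.46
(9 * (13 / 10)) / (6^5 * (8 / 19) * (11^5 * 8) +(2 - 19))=2223 / 801492845410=0.00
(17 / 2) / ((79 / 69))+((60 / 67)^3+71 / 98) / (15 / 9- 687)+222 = 1098337075287327 / 4787410692176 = 229.42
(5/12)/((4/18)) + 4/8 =19/8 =2.38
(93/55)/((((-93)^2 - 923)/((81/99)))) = 837/4674230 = 0.00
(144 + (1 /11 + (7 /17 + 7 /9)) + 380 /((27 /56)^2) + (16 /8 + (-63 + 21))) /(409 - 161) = 237196307 /33808104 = 7.02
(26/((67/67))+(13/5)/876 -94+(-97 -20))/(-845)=810287/3701100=0.22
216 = 216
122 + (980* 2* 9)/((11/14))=248302/11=22572.91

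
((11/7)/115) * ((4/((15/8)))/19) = 352/229425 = 0.00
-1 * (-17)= 17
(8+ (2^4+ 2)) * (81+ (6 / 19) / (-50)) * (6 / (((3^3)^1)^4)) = 0.02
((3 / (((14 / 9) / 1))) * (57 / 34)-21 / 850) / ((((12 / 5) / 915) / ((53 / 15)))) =4322.10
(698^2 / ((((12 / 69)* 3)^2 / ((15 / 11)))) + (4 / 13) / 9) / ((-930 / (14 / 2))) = -87950676317 / 4787640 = -18370.36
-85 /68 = -1.25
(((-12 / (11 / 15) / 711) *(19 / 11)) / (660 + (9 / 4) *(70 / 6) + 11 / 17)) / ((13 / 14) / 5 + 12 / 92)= -41602400 / 227264087479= -0.00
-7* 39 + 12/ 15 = -1361/ 5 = -272.20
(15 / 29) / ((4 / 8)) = 30 / 29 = 1.03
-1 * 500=-500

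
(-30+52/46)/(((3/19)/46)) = -25232/3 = -8410.67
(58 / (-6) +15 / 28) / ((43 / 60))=-12.74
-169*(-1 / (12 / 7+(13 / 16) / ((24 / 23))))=454272 / 6701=67.79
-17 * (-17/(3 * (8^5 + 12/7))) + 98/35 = 9644411/3440820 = 2.80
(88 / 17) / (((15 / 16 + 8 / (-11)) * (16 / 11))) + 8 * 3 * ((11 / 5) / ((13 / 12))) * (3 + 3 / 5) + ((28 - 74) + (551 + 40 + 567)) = 266649296 / 204425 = 1304.39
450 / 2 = 225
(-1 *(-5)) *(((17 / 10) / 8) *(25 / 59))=425 / 944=0.45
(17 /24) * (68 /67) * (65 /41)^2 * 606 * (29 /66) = 3576382225 /7433382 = 481.12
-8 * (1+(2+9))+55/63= -5993/63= -95.13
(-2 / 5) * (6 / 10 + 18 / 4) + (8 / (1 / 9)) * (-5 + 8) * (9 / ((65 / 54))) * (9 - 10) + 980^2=311604457 / 325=958782.94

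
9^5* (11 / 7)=649539 / 7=92791.29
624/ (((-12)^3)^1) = -13/ 36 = -0.36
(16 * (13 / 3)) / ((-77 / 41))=-8528 / 231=-36.92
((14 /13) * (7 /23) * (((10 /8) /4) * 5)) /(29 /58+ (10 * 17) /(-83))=-101675 /307372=-0.33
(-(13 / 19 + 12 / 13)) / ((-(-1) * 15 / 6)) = -794 / 1235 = -0.64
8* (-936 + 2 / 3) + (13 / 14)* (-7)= -44935 / 6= -7489.17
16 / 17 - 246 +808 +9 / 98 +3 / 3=939679 / 1666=564.03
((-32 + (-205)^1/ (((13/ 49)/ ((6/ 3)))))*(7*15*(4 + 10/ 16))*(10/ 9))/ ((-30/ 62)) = 411606685/ 234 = 1759002.93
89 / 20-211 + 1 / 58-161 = -213169 / 580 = -367.53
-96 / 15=-32 / 5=-6.40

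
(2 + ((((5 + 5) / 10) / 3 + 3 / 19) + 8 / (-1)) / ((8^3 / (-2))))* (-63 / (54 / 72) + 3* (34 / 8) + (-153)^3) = -35353255993 / 4864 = -7268350.33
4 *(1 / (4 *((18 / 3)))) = 1 / 6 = 0.17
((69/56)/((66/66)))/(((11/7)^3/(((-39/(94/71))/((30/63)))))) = -196601769/10009120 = -19.64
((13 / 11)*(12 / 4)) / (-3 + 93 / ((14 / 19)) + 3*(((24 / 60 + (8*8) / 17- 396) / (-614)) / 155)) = 736139950 / 25585450187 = 0.03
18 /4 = 9 /2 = 4.50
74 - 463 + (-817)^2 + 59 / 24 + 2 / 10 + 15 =80054119 / 120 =667117.66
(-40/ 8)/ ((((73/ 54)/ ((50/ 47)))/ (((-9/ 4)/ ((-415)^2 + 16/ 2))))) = 1125/ 21886349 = 0.00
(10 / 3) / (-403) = -10 / 1209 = -0.01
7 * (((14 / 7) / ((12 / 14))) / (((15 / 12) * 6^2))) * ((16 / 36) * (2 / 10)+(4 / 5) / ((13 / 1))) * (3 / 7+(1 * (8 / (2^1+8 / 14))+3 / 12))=29414 / 142155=0.21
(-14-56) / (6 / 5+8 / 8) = -350 / 11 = -31.82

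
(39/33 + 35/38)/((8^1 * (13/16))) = 879/2717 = 0.32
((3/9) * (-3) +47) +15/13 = 613/13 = 47.15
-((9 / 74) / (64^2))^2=-81 / 91872034816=-0.00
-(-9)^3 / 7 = 729 / 7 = 104.14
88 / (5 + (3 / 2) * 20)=2.51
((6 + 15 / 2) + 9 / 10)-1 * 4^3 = -248 / 5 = -49.60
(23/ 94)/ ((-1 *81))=-0.00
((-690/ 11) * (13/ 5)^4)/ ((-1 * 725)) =3941418/ 996875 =3.95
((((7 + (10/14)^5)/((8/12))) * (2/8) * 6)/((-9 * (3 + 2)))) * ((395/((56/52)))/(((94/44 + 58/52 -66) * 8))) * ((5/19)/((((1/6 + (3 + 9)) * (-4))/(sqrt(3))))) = -14780825345 * sqrt(3)/10412136032704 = -0.00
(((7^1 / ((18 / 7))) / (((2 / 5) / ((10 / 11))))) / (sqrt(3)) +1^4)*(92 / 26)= 46 / 13 +28175*sqrt(3) / 3861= 16.18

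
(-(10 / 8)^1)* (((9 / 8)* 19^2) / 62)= -16245 / 1984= -8.19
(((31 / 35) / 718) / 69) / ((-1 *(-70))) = 31 / 121377900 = 0.00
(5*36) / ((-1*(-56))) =45 / 14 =3.21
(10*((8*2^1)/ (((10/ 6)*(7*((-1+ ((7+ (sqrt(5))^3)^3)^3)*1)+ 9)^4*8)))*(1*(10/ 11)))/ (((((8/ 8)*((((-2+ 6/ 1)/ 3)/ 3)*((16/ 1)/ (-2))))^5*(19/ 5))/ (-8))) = 736525739859549203594208048637008793647932923671756675/ 2021476002951777281154904269503725806995210749165895283357643581485816453647040512 - 160832189600027190208473995175605695504373237760375*sqrt(5)/ 987048829566297500563918100343616116696880248616159806326974405022371315257344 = 0.00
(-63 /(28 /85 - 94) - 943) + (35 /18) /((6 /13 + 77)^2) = -11412323063006 /12110787207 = -942.33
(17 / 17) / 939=1 / 939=0.00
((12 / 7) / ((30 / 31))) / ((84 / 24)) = 124 / 245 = 0.51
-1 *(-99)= 99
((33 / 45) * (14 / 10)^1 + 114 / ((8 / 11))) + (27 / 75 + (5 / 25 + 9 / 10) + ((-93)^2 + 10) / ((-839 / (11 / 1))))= 11505169 / 251700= 45.71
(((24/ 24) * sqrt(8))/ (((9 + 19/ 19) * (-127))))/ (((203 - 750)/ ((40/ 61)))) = 8 * sqrt(2)/ 4237609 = 0.00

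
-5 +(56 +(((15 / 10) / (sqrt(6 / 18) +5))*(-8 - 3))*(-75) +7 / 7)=44821 / 148 - 2475*sqrt(3) / 148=273.88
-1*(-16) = 16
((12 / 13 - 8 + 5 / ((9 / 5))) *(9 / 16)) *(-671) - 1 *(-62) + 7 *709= 1382713 / 208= 6647.66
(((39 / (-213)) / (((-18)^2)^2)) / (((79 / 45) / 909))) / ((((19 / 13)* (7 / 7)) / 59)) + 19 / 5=2599027529 / 690580080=3.76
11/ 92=0.12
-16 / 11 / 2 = -8 / 11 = -0.73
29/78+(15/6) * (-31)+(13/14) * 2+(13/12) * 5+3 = -24335/364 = -66.85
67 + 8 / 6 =205 / 3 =68.33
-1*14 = -14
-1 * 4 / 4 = -1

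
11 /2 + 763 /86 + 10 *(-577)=-247492 /43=-5755.63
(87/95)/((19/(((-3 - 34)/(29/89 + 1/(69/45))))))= -6589293/3613610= -1.82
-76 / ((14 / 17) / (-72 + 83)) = -7106 / 7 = -1015.14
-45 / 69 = -15 / 23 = -0.65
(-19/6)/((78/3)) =-19/156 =-0.12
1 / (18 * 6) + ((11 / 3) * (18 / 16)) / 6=301 / 432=0.70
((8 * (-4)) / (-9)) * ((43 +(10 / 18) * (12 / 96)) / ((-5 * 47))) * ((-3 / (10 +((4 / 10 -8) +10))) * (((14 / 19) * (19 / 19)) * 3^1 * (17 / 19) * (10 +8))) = 2952152 / 525977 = 5.61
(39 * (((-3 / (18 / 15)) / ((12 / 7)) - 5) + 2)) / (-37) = 1391 / 296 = 4.70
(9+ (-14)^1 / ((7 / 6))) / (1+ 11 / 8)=-24 / 19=-1.26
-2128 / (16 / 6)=-798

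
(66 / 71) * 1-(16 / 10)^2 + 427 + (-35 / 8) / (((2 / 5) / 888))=-32969313 / 3550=-9287.13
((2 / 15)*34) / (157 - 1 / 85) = 0.03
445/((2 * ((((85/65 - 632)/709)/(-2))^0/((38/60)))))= 140.92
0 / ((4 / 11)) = 0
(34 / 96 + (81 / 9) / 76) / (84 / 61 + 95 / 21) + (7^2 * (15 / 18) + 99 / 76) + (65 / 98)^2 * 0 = 291029363 / 6893808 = 42.22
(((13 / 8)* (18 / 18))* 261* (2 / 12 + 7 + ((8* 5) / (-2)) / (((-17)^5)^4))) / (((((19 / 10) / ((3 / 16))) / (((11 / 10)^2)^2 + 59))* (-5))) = -358532340029095428752894752560102099 / 98842107809668963744806936320000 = -3627.32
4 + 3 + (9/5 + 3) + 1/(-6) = 349/30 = 11.63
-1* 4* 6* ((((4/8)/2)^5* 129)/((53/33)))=-12771/6784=-1.88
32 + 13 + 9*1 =54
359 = 359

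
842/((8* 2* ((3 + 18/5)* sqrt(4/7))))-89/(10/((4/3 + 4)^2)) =-11392/45 + 2105* sqrt(7)/528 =-242.61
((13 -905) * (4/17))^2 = 12730624/289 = 44050.60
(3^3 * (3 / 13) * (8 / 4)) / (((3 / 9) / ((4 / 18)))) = 108 / 13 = 8.31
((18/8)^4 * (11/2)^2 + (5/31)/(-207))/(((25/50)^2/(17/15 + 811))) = 31029559504387/12320640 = 2518502.25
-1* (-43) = 43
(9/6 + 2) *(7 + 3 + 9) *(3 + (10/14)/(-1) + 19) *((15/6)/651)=14155/2604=5.44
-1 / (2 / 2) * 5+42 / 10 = -4 / 5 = -0.80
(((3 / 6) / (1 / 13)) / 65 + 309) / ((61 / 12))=18546 / 305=60.81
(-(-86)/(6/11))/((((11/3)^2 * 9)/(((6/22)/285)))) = 43/34485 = 0.00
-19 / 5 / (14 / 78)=-741 / 35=-21.17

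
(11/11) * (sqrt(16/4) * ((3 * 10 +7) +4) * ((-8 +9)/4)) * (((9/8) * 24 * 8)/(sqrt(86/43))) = 2214 * sqrt(2) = 3131.07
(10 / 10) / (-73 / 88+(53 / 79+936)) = 0.00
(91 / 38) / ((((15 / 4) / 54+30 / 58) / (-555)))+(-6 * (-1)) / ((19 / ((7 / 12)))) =-2265.22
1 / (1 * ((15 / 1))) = 1 / 15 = 0.07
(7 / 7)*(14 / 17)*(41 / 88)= 287 / 748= 0.38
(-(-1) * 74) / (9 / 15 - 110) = -370 / 547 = -0.68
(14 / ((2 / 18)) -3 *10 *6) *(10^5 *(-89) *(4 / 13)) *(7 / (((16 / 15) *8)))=1576968750 / 13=121305288.46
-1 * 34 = -34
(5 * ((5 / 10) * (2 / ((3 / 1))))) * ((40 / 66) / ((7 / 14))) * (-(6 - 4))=-400 / 99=-4.04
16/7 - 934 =-6522/7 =-931.71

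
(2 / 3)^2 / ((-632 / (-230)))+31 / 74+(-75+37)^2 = 76005167 / 52614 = 1444.58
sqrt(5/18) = sqrt(10)/6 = 0.53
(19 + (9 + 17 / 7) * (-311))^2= 612414009 / 49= 12498245.08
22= 22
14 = 14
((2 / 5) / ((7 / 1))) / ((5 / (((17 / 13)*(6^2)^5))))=2055849984 / 2275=903670.32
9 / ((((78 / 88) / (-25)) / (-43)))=141900 / 13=10915.38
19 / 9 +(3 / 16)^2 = 4945 / 2304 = 2.15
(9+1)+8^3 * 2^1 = 1034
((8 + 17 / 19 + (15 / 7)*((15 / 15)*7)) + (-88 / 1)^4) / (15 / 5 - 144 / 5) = -5697108190 / 2451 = -2324401.55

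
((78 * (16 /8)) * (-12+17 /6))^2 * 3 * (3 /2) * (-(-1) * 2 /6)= 3067350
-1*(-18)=18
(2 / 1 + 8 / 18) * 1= 22 / 9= 2.44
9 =9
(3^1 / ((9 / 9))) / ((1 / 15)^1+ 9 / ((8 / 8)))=45 / 136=0.33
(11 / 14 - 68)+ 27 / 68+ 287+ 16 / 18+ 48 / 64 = 237571 / 1071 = 221.82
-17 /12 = -1.42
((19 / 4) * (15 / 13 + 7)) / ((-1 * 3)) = -1007 / 78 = -12.91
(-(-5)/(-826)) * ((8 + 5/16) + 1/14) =-4695/92512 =-0.05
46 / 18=2.56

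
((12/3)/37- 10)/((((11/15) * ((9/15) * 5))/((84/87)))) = -51240/11803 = -4.34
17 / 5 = 3.40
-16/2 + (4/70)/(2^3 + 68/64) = -40568/5075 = -7.99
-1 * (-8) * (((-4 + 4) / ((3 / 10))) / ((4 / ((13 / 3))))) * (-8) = 0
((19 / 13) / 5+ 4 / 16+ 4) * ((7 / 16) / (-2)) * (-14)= 57869 / 4160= 13.91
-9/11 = -0.82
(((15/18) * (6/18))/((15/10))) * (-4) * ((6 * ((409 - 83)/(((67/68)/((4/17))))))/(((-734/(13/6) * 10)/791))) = 53636128/663903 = 80.79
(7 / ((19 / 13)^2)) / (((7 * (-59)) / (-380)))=3380 / 1121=3.02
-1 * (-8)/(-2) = -4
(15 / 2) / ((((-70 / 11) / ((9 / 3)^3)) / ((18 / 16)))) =-8019 / 224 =-35.80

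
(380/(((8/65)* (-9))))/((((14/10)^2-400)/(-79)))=-12195625/179118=-68.09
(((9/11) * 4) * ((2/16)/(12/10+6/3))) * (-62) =-1395/176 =-7.93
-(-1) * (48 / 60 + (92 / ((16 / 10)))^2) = 66141 / 20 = 3307.05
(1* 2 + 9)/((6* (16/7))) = 77/96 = 0.80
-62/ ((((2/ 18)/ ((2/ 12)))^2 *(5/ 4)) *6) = -93/ 5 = -18.60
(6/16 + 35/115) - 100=-18275/184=-99.32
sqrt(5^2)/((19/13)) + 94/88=3753/836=4.49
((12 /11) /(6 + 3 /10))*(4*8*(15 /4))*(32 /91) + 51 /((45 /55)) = 69.64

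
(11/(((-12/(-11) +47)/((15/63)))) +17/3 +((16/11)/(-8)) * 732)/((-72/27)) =3891115/81466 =47.76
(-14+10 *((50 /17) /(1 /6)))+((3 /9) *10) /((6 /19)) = 173.03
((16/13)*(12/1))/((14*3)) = 32/91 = 0.35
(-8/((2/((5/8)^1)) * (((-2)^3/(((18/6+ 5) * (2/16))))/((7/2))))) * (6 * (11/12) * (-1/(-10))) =77/128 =0.60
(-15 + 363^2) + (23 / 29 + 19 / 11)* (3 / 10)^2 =1050739959 / 7975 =131754.23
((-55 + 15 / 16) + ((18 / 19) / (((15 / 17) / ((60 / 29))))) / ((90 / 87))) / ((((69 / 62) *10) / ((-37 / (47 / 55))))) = 995620087 / 4929360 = 201.98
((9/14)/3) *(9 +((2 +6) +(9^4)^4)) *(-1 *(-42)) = 16677181699666722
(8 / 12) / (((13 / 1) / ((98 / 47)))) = 196 / 1833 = 0.11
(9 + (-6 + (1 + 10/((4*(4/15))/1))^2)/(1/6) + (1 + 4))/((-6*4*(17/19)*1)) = -379297/13056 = -29.05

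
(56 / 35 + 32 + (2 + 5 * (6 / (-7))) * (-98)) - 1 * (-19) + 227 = 503.60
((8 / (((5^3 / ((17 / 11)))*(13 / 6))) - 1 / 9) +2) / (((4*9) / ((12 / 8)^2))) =311219 / 2574000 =0.12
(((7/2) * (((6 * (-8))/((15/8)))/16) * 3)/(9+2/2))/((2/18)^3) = -1224.72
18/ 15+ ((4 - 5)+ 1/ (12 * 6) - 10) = -3523/ 360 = -9.79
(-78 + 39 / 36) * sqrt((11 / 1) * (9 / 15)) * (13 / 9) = -285.43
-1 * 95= -95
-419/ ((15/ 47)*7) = -19693/ 105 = -187.55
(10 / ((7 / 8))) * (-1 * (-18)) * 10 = 14400 / 7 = 2057.14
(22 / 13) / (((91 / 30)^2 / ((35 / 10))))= 9900 / 15379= 0.64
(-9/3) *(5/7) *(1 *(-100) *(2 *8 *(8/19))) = 192000/133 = 1443.61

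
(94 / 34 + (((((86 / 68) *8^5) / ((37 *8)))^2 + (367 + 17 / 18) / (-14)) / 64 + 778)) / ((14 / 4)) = 6933687217561 / 22333143168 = 310.47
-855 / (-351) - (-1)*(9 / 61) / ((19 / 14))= 115019 / 45201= 2.54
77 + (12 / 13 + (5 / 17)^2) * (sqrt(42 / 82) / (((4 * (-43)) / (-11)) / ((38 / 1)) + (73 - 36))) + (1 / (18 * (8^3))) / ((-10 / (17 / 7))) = 792737 * sqrt(861) / 1204415303 + 49674223 / 645120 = 77.02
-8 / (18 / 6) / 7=-8 / 21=-0.38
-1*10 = -10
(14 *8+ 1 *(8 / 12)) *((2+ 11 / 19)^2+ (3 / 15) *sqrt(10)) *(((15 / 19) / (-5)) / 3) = -811538 / 20577-338 *sqrt(10) / 285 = -43.19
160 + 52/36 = 1453/9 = 161.44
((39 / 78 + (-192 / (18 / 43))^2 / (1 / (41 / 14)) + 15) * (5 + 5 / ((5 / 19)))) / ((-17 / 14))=-621042952 / 51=-12177312.78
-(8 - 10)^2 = -4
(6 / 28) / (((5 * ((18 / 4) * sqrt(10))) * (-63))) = -sqrt(10) / 66150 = -0.00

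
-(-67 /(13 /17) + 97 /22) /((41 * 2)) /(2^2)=23797 /93808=0.25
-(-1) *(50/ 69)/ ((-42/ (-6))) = 50/ 483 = 0.10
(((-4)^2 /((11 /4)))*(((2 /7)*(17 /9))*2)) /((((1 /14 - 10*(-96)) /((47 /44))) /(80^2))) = 654540800 /14637249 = 44.72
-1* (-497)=497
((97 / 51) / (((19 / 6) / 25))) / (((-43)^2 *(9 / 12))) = 19400 / 1791681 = 0.01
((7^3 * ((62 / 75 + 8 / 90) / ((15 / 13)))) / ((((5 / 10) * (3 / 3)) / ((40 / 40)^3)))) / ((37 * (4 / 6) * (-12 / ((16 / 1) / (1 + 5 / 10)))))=-7348432 / 374625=-19.62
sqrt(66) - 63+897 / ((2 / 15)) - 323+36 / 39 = sqrt(66)+164903 / 26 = 6350.55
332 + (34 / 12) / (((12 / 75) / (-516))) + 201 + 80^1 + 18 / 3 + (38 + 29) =-16903 / 2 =-8451.50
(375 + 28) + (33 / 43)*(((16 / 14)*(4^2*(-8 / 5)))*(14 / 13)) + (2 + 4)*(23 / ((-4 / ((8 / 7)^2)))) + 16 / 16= 45846844 / 136955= 334.76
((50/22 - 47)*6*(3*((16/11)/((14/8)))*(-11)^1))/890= 283392/34265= 8.27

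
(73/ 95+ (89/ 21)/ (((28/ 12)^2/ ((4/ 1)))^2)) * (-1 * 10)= -9758942/ 319333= -30.56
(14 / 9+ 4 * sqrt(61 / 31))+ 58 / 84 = 283 / 126+ 4 * sqrt(1891) / 31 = 7.86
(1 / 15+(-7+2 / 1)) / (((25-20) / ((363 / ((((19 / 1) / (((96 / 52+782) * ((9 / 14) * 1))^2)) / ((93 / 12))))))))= -11672991656667 / 314678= -37095035.74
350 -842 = -492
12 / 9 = 1.33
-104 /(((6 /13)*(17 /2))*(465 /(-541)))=731432 /23715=30.84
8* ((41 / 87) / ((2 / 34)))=5576 / 87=64.09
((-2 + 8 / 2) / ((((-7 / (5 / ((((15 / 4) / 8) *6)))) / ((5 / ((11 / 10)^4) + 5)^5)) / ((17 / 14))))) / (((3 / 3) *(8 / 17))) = -16408523512665603556931806250 / 296682747765258964057641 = -55306.63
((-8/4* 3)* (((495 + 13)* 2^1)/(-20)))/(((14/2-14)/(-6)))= 9144/35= 261.26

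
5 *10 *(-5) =-250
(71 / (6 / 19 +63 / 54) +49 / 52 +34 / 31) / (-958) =-1046387 / 20075848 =-0.05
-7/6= -1.17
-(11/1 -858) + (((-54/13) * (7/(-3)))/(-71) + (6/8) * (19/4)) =12559091/14768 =850.43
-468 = -468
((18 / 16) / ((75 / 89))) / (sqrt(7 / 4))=267 * sqrt(7) / 700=1.01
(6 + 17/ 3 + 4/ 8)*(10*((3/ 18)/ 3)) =365/ 54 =6.76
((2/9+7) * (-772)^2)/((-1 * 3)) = -38738960/27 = -1434776.30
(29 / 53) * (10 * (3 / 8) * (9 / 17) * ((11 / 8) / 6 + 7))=452835 / 57664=7.85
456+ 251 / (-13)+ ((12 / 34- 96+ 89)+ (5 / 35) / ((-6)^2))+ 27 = 25453985 / 55692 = 457.05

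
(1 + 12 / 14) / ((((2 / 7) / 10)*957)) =65 / 957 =0.07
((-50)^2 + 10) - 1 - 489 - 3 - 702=1315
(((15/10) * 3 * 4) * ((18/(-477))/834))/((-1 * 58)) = 3/213643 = 0.00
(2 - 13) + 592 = 581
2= 2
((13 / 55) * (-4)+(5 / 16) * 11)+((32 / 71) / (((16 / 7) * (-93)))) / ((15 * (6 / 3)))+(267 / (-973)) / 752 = 198625940039 / 79717913352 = 2.49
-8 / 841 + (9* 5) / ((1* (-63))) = -0.72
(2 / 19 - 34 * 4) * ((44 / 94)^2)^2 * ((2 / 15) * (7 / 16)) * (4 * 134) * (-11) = 3120415949728 / 1390709085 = 2243.76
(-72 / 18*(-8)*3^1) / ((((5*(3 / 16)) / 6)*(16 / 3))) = 576 / 5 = 115.20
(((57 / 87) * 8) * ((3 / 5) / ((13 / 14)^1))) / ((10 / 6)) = 19152 / 9425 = 2.03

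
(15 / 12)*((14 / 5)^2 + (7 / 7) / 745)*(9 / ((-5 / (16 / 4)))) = -262881 / 3725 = -70.57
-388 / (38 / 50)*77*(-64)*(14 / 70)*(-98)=-936911360 / 19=-49311124.21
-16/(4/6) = -24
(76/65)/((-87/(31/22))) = -1178/62205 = -0.02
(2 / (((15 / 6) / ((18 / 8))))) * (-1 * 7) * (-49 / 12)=1029 / 20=51.45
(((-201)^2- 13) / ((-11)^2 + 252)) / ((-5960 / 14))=-70679 / 277885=-0.25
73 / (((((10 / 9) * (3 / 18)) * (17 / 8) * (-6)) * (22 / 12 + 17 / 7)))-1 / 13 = -1450103 / 197795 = -7.33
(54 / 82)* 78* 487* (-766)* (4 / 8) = -392813226 / 41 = -9580810.39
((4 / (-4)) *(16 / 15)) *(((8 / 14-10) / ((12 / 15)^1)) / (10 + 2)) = 22 / 21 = 1.05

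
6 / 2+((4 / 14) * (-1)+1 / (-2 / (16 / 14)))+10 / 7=25 / 7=3.57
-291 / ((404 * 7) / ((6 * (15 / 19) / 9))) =-1455 / 26866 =-0.05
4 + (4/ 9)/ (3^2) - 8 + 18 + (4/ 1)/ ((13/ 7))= 17062/ 1053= 16.20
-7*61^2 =-26047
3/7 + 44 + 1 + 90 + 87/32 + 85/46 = 721255/5152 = 140.00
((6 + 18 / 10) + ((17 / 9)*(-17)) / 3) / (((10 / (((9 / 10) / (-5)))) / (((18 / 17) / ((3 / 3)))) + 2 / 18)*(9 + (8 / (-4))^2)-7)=294 / 69625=0.00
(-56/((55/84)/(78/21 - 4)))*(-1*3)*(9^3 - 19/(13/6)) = -37751616/715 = -52799.46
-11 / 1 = -11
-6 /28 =-3 /14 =-0.21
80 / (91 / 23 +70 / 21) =5520 / 503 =10.97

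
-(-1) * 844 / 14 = 422 / 7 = 60.29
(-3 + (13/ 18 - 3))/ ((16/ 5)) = -475/ 288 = -1.65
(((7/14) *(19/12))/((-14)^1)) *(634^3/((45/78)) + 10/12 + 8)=-251782027787/10080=-24978375.77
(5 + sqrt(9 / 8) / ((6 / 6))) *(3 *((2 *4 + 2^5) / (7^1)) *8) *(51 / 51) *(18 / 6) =2160 *sqrt(2) / 7 + 14400 / 7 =2493.53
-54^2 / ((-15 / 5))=972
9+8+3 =20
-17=-17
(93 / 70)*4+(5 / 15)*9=291 / 35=8.31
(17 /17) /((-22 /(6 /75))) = -1 /275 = -0.00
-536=-536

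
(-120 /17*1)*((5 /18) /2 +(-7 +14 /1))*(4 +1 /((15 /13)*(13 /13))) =-37522 /153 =-245.24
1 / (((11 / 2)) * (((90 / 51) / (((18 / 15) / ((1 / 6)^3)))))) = 7344 / 275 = 26.71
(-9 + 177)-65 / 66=11023 / 66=167.02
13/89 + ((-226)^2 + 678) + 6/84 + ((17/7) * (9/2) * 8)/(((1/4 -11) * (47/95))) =18612045025/359738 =51737.78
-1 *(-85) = 85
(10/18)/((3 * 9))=5/243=0.02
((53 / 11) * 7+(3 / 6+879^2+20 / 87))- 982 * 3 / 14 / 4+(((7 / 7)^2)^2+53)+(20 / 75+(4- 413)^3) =-3021036949109 / 44660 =-67645251.88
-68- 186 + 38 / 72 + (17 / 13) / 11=-1304263 / 5148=-253.35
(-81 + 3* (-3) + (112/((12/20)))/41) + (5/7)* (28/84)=-24455/287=-85.21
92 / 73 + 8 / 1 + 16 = 1844 / 73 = 25.26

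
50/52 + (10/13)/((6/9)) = 55/26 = 2.12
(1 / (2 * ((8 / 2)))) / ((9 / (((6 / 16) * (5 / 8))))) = 5 / 1536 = 0.00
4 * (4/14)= 8/7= 1.14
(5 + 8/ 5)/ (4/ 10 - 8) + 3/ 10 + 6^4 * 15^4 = 6232949946/ 95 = 65609999.43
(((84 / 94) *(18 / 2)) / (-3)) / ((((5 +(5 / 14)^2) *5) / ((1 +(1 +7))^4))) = -54010152 / 78725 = -686.06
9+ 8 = 17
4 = 4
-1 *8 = -8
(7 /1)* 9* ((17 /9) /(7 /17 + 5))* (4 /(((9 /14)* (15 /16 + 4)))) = 453152 /16353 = 27.71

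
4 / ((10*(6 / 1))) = 1 / 15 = 0.07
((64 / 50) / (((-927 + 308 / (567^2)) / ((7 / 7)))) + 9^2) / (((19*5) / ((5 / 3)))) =28737152487 / 20222785375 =1.42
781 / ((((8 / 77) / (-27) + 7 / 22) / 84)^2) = 95274916317504 / 1708249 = 55773436.03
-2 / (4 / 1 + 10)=-1 / 7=-0.14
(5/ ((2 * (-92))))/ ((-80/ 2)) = 1/ 1472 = 0.00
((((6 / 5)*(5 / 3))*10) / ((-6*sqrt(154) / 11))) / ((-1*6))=5*sqrt(154) / 126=0.49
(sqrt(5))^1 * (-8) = -8 * sqrt(5) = -17.89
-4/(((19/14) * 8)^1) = -0.37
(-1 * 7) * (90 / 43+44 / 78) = -31192 / 1677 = -18.60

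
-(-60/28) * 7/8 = 15/8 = 1.88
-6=-6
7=7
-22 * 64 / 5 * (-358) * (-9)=-4536576 / 5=-907315.20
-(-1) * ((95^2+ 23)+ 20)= 9068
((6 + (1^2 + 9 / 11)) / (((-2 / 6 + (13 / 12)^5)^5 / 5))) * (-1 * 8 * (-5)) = 16408149262779870229142333030400 / 21927288625736492641821384239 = 748.30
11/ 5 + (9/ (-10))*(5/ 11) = 197/ 110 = 1.79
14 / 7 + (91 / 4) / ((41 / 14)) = 801 / 82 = 9.77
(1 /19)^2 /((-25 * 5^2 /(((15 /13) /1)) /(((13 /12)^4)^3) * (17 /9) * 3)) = -1792160394037 /759973728485376000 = -0.00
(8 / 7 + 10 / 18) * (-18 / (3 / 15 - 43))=5 / 7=0.71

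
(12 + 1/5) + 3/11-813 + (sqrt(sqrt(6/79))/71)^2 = -44029/55 + sqrt(474)/398239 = -800.53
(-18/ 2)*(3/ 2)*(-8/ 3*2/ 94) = 36/ 47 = 0.77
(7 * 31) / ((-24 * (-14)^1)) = 31 / 48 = 0.65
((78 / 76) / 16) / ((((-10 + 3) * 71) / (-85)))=3315 / 302176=0.01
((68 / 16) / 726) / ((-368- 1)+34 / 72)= -51 / 3210614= -0.00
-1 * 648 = -648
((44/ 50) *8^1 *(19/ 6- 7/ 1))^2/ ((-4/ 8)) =-8193152/ 5625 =-1456.56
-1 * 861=-861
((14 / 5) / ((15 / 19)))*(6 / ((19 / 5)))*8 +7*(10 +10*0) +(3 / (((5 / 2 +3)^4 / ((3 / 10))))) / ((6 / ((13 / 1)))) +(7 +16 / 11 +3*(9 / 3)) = 1936370 / 14641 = 132.26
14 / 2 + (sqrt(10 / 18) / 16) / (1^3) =sqrt(5) / 48 + 7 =7.05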